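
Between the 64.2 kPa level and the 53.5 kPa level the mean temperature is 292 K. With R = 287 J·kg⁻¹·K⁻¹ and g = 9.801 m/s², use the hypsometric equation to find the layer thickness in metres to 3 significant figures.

Hypsometric equation: Δz = (R T̄/g) ln(P₁/P₂).
R T̄/g = 287 × 292 / 9.801 = 8550.6 m.
ln(64.2/53.5) = ln(1.2000) = 0.18232.
Δz = 8550.6 × 0.18232 = 1558.9 m.

Δz ≈ 1560 m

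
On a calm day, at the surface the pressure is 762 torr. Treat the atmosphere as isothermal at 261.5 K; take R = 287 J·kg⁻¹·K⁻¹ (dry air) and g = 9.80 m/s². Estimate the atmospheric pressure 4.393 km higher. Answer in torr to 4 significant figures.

Scale height: H = RT/g = 287 × 261.5 / 9.80 = 7658.2 m.
Barometric formula: P = P₀ exp(−z/H).
z/H = 4393.0/7658.2 = 0.57363; exp(−0.57363) = 0.56348.
P = 762 × 0.56348 = 429.37 torr.

P ≈ 429.4 torr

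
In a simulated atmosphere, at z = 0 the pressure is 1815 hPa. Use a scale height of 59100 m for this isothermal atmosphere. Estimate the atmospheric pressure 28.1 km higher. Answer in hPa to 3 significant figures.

P ≈ 1130 hPa

Barometric formula: P = P₀ exp(−z/H).
z/H = 28100/59100 = 0.47547; exp(−0.47547) = 0.62159.
P = 1815 × 0.62159 = 1128.2 hPa.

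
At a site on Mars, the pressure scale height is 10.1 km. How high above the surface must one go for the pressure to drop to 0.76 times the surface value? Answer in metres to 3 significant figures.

z ≈ 2770 m

Set P/P₀ = exp(−z/H) = 0.76, so z = −H ln(0.76).
−ln(0.76) = 0.27444; z = 10100 × 0.27444 = 2771.8 m.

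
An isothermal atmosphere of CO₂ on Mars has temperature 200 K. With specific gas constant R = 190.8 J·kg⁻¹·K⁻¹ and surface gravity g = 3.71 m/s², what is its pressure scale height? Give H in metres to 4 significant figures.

The scale height of an isothermal atmosphere is H = RT/g.
H = 190.8 × 200 / 3.71 = 38160/3.71 = 10286 m.

H ≈ 10290 m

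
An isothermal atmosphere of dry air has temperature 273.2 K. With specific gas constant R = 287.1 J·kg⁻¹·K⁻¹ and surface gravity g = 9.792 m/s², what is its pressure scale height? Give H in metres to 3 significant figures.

H ≈ 8010 m

The scale height of an isothermal atmosphere is H = RT/g.
H = 287.1 × 273.2 / 9.792 = 78436/9.792 = 8010.2 m.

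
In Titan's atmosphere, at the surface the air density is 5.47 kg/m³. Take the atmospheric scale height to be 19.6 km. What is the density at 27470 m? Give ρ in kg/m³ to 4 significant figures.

ρ ≈ 1.347 kg/m³

In an isothermal atmosphere, density decays like pressure: ρ = ρ₀ exp(−z/H).
z/H = 27470/19600 = 1.4015; exp(−1.4015) = 0.24623.
ρ = 5.47 × 0.24623 = 1.3469 kg/m³.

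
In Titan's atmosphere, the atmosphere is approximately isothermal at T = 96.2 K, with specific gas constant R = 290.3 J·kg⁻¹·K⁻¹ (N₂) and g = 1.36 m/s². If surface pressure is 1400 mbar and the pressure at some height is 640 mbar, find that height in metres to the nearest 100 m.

z ≈ 16100 m

Scale height: H = RT/g = 290.3 × 96.2 / 1.36 = 20534 m.
Invert the barometric formula: z = H ln(P₀/P).
P₀/P = 1400/640 = 2.1875; ln(2.1875) = 0.78276.
z = 20534 × 0.78276 = 16073 m.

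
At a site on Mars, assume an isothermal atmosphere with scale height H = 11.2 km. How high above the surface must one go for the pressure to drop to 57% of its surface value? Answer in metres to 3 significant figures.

z ≈ 6300 m

Set P/P₀ = exp(−z/H) = 0.57, so z = −H ln(0.57).
−ln(0.57) = 0.56212; z = 11200 × 0.56212 = 6295.7 m.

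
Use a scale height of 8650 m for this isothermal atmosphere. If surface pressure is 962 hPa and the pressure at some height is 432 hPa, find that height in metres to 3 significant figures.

Invert the barometric formula: z = H ln(P₀/P).
P₀/P = 962/432 = 2.2269; ln(2.2269) = 0.80061.
z = 8650.0 × 0.80061 = 6925.3 m.

z ≈ 6930 m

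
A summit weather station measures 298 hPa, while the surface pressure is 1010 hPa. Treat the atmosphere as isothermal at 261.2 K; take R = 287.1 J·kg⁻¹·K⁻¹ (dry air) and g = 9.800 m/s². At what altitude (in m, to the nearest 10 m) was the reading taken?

Scale height: H = RT/g = 287.1 × 261.2 / 9.800 = 7652.1 m.
Invert the barometric formula: z = H ln(P₀/P).
P₀/P = 1010/298 = 3.3893; ln(3.3893) = 1.2206.
z = 7652.1 × 1.2206 = 9340.2 m.

z ≈ 9340 m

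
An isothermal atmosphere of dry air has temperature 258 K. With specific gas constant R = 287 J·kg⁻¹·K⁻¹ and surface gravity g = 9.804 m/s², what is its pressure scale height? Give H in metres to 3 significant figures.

H ≈ 7550 m

The scale height of an isothermal atmosphere is H = RT/g.
H = 287 × 258 / 9.804 = 74046/9.804 = 7552.6 m.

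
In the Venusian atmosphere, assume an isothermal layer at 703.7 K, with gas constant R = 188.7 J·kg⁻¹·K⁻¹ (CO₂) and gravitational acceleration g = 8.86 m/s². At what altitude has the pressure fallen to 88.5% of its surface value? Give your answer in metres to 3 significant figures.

z ≈ 1830 m

Scale height: H = RT/g = 188.7 × 703.7 / 8.86 = 14987 m.
Set P/P₀ = exp(−z/H) = 0.885, so z = −H ln(0.885).
−ln(0.885) = 0.12217; z = 14987 × 0.12217 = 1831.0 m.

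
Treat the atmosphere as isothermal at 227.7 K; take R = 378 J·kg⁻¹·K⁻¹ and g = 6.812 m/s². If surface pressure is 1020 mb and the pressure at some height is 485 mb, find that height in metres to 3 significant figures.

z ≈ 9390 m

Scale height: H = RT/g = 378 × 227.7 / 6.812 = 12635 m.
Invert the barometric formula: z = H ln(P₀/P).
P₀/P = 1020/485 = 2.1031; ln(2.1031) = 0.74341.
z = 12635 × 0.74341 = 9393.0 m.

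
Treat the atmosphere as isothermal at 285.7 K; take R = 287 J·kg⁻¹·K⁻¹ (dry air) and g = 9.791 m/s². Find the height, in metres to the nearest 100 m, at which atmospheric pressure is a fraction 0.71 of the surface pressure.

Scale height: H = RT/g = 287 × 285.7 / 9.791 = 8374.6 m.
Set P/P₀ = exp(−z/H) = 0.71, so z = −H ln(0.71).
−ln(0.71) = 0.34249; z = 8374.6 × 0.34249 = 2868.2 m.

z ≈ 2900 m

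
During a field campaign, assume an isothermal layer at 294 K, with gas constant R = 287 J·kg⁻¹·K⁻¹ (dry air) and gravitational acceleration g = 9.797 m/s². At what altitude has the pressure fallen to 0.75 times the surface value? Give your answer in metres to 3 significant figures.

Scale height: H = RT/g = 287 × 294 / 9.797 = 8612.6 m.
Set P/P₀ = exp(−z/H) = 0.75, so z = −H ln(0.75).
−ln(0.75) = 0.28768; z = 8612.6 × 0.28768 = 2477.7 m.

z ≈ 2480 m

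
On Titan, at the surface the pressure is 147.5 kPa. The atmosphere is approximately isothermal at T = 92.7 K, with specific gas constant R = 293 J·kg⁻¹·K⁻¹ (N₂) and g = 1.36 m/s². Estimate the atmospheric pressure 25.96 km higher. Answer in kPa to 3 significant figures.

P ≈ 40.2 kPa

Scale height: H = RT/g = 293 × 92.7 / 1.36 = 19971 m.
Barometric formula: P = P₀ exp(−z/H).
z/H = 25960/19971 = 1.2999; exp(−1.2999) = 0.27256.
P = 147.5 × 0.27256 = 40.203 kPa.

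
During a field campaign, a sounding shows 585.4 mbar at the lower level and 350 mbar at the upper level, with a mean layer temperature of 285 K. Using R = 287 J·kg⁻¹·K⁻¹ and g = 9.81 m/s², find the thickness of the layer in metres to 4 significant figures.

Δz ≈ 4289 m

Hypsometric equation: Δz = (R T̄/g) ln(P₁/P₂).
R T̄/g = 287 × 285 / 9.81 = 8337.9 m.
ln(585.4/350) = ln(1.6726) = 0.51438.
Δz = 8337.9 × 0.51438 = 4288.8 m.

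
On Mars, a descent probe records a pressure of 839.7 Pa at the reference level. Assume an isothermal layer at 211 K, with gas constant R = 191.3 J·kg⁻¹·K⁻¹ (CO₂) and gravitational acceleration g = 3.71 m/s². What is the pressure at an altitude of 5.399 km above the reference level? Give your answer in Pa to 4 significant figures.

Scale height: H = RT/g = 191.3 × 211 / 3.71 = 10880 m.
Barometric formula: P = P₀ exp(−z/H).
z/H = 5399.0/10880 = 0.49623; exp(−0.49623) = 0.60882.
P = 839.7 × 0.60882 = 511.23 Pa.

P ≈ 511.2 Pa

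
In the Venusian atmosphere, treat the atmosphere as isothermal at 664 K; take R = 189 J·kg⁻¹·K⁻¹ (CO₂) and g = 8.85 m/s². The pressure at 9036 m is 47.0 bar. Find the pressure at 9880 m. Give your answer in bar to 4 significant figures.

P ≈ 44.28 bar

Scale height: H = RT/g = 189 × 664 / 8.85 = 14180 m.
Between two levels, P₂ = P₁ exp(−Δz/H) with Δz = z₂ − z₁.
Δz = 9880.0 − 9036.0 = 844.00 m; Δz/H = 844.00/14180 = 0.059520.
P₂ = 47.0 × exp(−0.059520) = 47.0 × 0.94222 = 44.284 bar.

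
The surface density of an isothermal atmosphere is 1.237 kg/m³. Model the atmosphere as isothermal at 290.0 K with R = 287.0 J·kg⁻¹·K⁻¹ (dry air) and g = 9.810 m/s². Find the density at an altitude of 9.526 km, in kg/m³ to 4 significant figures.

Scale height: H = RT/g = 287.0 × 290.0 / 9.810 = 8484.2 m.
In an isothermal atmosphere, density decays like pressure: ρ = ρ₀ exp(−z/H).
z/H = 9526.0/8484.2 = 1.1228; exp(−1.1228) = 0.32537.
ρ = 1.237 × 0.32537 = 0.40248 kg/m³.

ρ ≈ 0.4025 kg/m³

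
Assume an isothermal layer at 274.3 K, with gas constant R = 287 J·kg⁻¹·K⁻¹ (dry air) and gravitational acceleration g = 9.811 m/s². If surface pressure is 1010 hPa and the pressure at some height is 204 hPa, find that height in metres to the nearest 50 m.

z ≈ 12850 m

Scale height: H = RT/g = 287 × 274.3 / 9.811 = 8024.1 m.
Invert the barometric formula: z = H ln(P₀/P).
P₀/P = 1010/204 = 4.9510; ln(4.9510) = 1.5996.
z = 8024.1 × 1.5996 = 12835 m.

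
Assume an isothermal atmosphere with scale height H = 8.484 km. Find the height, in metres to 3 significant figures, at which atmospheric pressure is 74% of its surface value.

Set P/P₀ = exp(−z/H) = 0.74, so z = −H ln(0.74).
−ln(0.74) = 0.30111; z = 8484.0 × 0.30111 = 2554.6 m.

z ≈ 2550 m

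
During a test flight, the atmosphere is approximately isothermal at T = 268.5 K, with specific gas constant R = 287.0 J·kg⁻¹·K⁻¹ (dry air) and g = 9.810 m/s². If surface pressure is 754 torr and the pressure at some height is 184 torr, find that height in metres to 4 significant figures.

Scale height: H = RT/g = 287.0 × 268.5 / 9.810 = 7855.2 m.
Invert the barometric formula: z = H ln(P₀/P).
P₀/P = 754/184 = 4.0978; ln(4.0978) = 1.4105.
z = 7855.2 × 1.4105 = 11080 m.

z ≈ 11080 m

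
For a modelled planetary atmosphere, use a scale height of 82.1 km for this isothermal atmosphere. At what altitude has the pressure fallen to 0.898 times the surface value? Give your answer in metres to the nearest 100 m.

z ≈ 8800 m

Set P/P₀ = exp(−z/H) = 0.898, so z = −H ln(0.898).
−ln(0.898) = 0.10759; z = 82100 × 0.10759 = 8833.1 m.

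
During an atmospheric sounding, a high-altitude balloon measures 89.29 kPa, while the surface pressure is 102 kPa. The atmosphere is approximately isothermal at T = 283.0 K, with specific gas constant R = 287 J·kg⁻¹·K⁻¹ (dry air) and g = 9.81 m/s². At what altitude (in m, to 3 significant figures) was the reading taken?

z ≈ 1100 m

Scale height: H = RT/g = 287 × 283.0 / 9.81 = 8279.4 m.
Invert the barometric formula: z = H ln(P₀/P).
P₀/P = 102/89.29 = 1.1423; ln(1.1423) = 0.13304.
z = 8279.4 × 0.13304 = 1101.5 m.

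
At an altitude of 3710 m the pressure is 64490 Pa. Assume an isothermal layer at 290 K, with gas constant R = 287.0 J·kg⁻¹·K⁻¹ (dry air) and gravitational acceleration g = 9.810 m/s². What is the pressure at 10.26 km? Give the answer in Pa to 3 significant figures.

P ≈ 29800 Pa

Scale height: H = RT/g = 287.0 × 290 / 9.810 = 8484.2 m.
Between two levels, P₂ = P₁ exp(−Δz/H) with Δz = z₂ − z₁.
Δz = 10260 − 3710.0 = 6550.0 m; Δz/H = 6550.0/8484.2 = 0.77202.
P₂ = 64490 × exp(−0.77202) = 64490 × 0.46208 = 29800 Pa.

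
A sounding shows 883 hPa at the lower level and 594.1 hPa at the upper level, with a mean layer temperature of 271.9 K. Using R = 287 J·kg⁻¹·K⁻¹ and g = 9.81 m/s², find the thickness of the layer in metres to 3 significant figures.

Δz ≈ 3150 m

Hypsometric equation: Δz = (R T̄/g) ln(P₁/P₂).
R T̄/g = 287 × 271.9 / 9.81 = 7954.7 m.
ln(883/594.1) = ln(1.4863) = 0.39629.
Δz = 7954.7 × 0.39629 = 3152.4 m.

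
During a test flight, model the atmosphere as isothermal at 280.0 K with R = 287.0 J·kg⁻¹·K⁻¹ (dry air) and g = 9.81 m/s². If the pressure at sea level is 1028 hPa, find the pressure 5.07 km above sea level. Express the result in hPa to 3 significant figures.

Scale height: H = RT/g = 287.0 × 280.0 / 9.81 = 8191.6 m.
Barometric formula: P = P₀ exp(−z/H).
z/H = 5070.0/8191.6 = 0.61893; exp(−0.61893) = 0.53852.
P = 1028 × 0.53852 = 553.60 hPa.

P ≈ 554 hPa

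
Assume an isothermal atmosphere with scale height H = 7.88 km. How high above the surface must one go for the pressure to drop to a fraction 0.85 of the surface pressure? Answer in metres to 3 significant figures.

z ≈ 1280 m

Set P/P₀ = exp(−z/H) = 0.85, so z = −H ln(0.85).
−ln(0.85) = 0.16252; z = 7880.0 × 0.16252 = 1280.7 m.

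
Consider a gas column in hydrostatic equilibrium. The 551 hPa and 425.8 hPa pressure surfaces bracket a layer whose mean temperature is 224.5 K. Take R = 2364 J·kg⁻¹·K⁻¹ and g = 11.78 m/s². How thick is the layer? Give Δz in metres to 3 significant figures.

Δz ≈ 11600 m

Hypsometric equation: Δz = (R T̄/g) ln(P₁/P₂).
R T̄/g = 2364 × 224.5 / 11.78 = 45052 m.
ln(551/425.8) = ln(1.2940) = 0.25774.
Δz = 45052 × 0.25774 = 11612 m.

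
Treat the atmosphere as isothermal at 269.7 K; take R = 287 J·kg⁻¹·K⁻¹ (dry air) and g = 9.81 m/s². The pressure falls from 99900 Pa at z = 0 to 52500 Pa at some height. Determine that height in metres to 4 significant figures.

z ≈ 5076 m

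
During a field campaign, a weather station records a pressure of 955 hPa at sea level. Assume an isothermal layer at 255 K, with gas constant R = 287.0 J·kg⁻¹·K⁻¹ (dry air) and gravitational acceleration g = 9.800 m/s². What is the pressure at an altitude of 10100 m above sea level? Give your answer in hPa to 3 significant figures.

Scale height: H = RT/g = 287.0 × 255 / 9.800 = 7467.9 m.
Barometric formula: P = P₀ exp(−z/H).
z/H = 10100/7467.9 = 1.3525; exp(−1.3525) = 0.25859.
P = 955 × 0.25859 = 246.95 hPa.

P ≈ 247 hPa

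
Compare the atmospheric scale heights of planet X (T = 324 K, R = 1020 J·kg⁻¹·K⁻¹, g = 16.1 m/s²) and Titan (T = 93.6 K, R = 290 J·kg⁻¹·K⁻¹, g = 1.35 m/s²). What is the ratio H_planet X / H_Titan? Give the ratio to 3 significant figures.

H_planet X/H_Titan ≈ 1.02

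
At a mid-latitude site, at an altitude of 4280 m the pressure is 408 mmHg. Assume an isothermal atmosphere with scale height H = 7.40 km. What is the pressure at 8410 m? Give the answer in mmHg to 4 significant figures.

Between two levels, P₂ = P₁ exp(−Δz/H) with Δz = z₂ − z₁.
Δz = 8410.0 − 4280.0 = 4130.0 m; Δz/H = 4130.0/7400.0 = 0.55811.
P₂ = 408 × exp(−0.55811) = 408 × 0.57229 = 233.49 mmHg.

P ≈ 233.5 mmHg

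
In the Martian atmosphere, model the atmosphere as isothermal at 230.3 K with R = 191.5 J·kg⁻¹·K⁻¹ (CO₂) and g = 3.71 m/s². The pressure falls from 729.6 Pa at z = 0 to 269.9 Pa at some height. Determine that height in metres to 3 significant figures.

z ≈ 11800 m

Scale height: H = RT/g = 191.5 × 230.3 / 3.71 = 11887 m.
Invert the barometric formula: z = H ln(P₀/P).
P₀/P = 729.6/269.9 = 2.7032; ln(2.7032) = 0.99444.
z = 11887 × 0.99444 = 11821 m.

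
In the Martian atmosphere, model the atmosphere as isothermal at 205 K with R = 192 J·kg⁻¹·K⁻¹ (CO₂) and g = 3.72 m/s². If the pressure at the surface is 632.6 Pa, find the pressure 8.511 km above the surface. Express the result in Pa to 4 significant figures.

P ≈ 283.0 Pa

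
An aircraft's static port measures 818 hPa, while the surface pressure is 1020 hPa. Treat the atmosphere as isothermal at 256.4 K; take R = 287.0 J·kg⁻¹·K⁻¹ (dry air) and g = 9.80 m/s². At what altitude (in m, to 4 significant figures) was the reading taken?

Scale height: H = RT/g = 287.0 × 256.4 / 9.80 = 7508.9 m.
Invert the barometric formula: z = H ln(P₀/P).
P₀/P = 1020/818 = 1.2469; ln(1.2469) = 0.22066.
z = 7508.9 × 0.22066 = 1656.9 m.

z ≈ 1657 m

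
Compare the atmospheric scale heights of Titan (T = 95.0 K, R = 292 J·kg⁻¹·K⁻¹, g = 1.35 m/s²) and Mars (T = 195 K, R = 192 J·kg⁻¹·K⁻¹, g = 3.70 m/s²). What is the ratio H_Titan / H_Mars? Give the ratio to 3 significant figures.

H = RT/g for each body.
H_Titan = 292 × 95.0 / 1.35 = 20548 m.
H_Mars = 192 × 195 / 3.70 = 10119 m.
H_Titan/H_Mars = 20548/10119 = 2.0306.

H_Titan/H_Mars ≈ 2.03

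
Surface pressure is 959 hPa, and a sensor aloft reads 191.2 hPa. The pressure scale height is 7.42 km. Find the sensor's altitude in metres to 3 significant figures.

Invert the barometric formula: z = H ln(P₀/P).
P₀/P = 959/191.2 = 5.0157; ln(5.0157) = 1.6126.
z = 7420.0 × 1.6126 = 11965 m.

z ≈ 12000 m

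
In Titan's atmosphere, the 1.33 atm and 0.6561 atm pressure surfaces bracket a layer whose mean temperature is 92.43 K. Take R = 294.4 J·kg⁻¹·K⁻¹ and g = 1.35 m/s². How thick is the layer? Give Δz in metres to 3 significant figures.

Hypsometric equation: Δz = (R T̄/g) ln(P₁/P₂).
R T̄/g = 294.4 × 92.43 / 1.35 = 20157 m.
ln(1.33/0.6561) = ln(2.0271) = 0.70661.
Δz = 20157 × 0.70661 = 14243 m.

Δz ≈ 14200 m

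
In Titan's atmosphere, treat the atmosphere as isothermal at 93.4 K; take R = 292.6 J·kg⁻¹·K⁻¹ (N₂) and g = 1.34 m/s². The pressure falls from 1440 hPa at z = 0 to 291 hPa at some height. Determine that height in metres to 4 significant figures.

z ≈ 32610 m

Scale height: H = RT/g = 292.6 × 93.4 / 1.34 = 20395 m.
Invert the barometric formula: z = H ln(P₀/P).
P₀/P = 1440/291 = 4.9485; ln(4.9485) = 1.5991.
z = 20395 × 1.5991 = 32614 m.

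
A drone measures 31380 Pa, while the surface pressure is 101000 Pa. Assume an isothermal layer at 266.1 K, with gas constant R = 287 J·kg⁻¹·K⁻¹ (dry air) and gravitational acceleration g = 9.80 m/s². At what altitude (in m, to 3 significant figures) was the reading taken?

z ≈ 9110 m

Scale height: H = RT/g = 287 × 266.1 / 9.80 = 7792.9 m.
Invert the barometric formula: z = H ln(P₀/P).
P₀/P = 101000/31380 = 3.2186; ln(3.2186) = 1.1689.
z = 7792.9 × 1.1689 = 9109.1 m.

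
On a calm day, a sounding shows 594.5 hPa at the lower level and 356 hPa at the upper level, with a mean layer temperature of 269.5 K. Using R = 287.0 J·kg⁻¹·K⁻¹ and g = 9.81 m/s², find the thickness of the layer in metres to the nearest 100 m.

Δz ≈ 4000 m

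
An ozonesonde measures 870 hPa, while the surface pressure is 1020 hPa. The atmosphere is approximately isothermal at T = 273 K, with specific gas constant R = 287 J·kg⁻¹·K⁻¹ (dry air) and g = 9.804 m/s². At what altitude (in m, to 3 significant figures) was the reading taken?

Scale height: H = RT/g = 287 × 273 / 9.804 = 7991.7 m.
Invert the barometric formula: z = H ln(P₀/P).
P₀/P = 1020/870 = 1.1724; ln(1.1724) = 0.15905.
z = 7991.7 × 0.15905 = 1271.1 m.

z ≈ 1270 m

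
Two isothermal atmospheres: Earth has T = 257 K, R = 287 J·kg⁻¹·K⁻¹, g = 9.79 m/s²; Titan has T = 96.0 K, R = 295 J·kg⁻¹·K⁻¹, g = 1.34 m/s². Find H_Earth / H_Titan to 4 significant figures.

H_Earth/H_Titan ≈ 0.3565

H = RT/g for each body.
H_Earth = 287 × 257 / 9.79 = 7534.1 m.
H_Titan = 295 × 96.0 / 1.34 = 21134 m.
H_Earth/H_Titan = 7534.1/21134 = 0.35649.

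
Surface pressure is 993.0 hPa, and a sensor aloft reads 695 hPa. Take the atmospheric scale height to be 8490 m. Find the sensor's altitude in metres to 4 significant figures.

z ≈ 3029 m

Invert the barometric formula: z = H ln(P₀/P).
P₀/P = 993.0/695 = 1.4288; ln(1.4288) = 0.35683.
z = 8490.0 × 0.35683 = 3029.5 m.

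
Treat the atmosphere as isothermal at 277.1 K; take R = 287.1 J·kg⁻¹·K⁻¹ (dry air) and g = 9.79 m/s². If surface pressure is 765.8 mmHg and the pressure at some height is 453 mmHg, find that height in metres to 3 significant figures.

z ≈ 4270 m

Scale height: H = RT/g = 287.1 × 277.1 / 9.79 = 8126.2 m.
Invert the barometric formula: z = H ln(P₀/P).
P₀/P = 765.8/453 = 1.6905; ln(1.6905) = 0.52502.
z = 8126.2 × 0.52502 = 4266.4 m.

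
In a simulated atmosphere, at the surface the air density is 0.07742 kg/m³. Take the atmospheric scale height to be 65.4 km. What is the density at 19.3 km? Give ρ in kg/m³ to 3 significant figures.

In an isothermal atmosphere, density decays like pressure: ρ = ρ₀ exp(−z/H).
z/H = 19300/65400 = 0.29511; exp(−0.29511) = 0.74445.
ρ = 0.07742 × 0.74445 = 0.057635 kg/m³.

ρ ≈ 0.0576 kg/m³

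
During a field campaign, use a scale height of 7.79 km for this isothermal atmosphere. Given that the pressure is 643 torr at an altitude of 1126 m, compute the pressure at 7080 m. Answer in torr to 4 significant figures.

P ≈ 299.4 torr

Between two levels, P₂ = P₁ exp(−Δz/H) with Δz = z₂ − z₁.
Δz = 7080.0 − 1126.0 = 5954.0 m; Δz/H = 5954.0/7790.0 = 0.76431.
P₂ = 643 × exp(−0.76431) = 643 × 0.46566 = 299.42 torr.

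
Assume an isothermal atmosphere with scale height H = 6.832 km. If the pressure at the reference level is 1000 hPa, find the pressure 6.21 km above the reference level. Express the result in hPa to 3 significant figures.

Barometric formula: P = P₀ exp(−z/H).
z/H = 6210.0/6832.0 = 0.90896; exp(−0.90896) = 0.40294.
P = 1000 × 0.40294 = 402.94 hPa.

P ≈ 403 hPa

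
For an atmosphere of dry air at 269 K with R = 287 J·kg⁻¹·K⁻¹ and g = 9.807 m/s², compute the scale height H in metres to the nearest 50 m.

H ≈ 7850 m

The scale height of an isothermal atmosphere is H = RT/g.
H = 287 × 269 / 9.807 = 77203/9.807 = 7872.2 m.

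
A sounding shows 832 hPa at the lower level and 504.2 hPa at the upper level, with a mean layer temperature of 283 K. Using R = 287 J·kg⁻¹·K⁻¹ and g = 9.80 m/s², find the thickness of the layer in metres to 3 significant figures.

Δz ≈ 4150 m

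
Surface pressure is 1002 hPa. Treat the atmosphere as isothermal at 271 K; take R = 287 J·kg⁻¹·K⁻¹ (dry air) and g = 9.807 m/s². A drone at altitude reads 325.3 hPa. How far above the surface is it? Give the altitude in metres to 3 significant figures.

z ≈ 8920 m

Scale height: H = RT/g = 287 × 271 / 9.807 = 7930.8 m.
Invert the barometric formula: z = H ln(P₀/P).
P₀/P = 1002/325.3 = 3.0802; ln(3.0802) = 1.1250.
z = 7930.8 × 1.1250 = 8922.1 m.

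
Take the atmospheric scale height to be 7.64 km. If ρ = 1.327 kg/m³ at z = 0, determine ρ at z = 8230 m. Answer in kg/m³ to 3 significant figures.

ρ ≈ 0.452 kg/m³

In an isothermal atmosphere, density decays like pressure: ρ = ρ₀ exp(−z/H).
z/H = 8230.0/7640.0 = 1.0772; exp(−1.0772) = 0.34055.
ρ = 1.327 × 0.34055 = 0.45191 kg/m³.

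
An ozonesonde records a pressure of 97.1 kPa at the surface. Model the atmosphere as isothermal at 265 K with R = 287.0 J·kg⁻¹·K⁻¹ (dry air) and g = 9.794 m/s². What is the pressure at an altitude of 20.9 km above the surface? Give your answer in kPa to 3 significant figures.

P ≈ 6.58 kPa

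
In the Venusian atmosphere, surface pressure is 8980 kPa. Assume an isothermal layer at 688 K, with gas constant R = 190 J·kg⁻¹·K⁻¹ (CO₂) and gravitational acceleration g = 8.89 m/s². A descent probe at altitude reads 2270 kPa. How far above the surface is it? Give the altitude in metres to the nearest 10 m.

z ≈ 20220 m

Scale height: H = RT/g = 190 × 688 / 8.89 = 14704 m.
Invert the barometric formula: z = H ln(P₀/P).
P₀/P = 8980/2270 = 3.9559; ln(3.9559) = 1.3752.
z = 14704 × 1.3752 = 20221 m.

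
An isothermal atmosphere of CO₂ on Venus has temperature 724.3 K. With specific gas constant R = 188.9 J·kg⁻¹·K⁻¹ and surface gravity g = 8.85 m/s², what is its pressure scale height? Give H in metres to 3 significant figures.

The scale height of an isothermal atmosphere is H = RT/g.
H = 188.9 × 724.3 / 8.85 = 136820/8.85 = 15460 m.

H ≈ 15500 m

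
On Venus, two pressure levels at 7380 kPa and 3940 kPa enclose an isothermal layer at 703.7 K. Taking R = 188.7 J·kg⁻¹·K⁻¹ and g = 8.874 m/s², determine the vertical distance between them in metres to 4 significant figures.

Hypsometric equation: Δz = (R T̄/g) ln(P₁/P₂).
R T̄/g = 188.7 × 703.7 / 8.874 = 14964 m.
ln(7380/3940) = ln(1.8731) = 0.62759.
Δz = 14964 × 0.62759 = 9391.3 m.

Δz ≈ 9391 m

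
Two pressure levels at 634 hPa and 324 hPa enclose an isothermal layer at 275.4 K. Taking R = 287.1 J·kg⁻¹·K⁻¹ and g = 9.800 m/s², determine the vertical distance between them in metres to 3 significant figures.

Hypsometric equation: Δz = (R T̄/g) ln(P₁/P₂).
R T̄/g = 287.1 × 275.4 / 9.800 = 8068.1 m.
ln(634/324) = ln(1.9568) = 0.67131.
Δz = 8068.1 × 0.67131 = 5416.2 m.

Δz ≈ 5420 m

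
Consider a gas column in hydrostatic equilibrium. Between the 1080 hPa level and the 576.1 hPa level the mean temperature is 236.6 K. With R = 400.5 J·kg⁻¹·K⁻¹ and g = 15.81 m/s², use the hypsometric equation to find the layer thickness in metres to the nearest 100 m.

Hypsometric equation: Δz = (R T̄/g) ln(P₁/P₂).
R T̄/g = 400.5 × 236.6 / 15.81 = 5993.6 m.
ln(1080/576.1) = ln(1.8747) = 0.62845.
Δz = 5993.6 × 0.62845 = 3766.7 m.

Δz ≈ 3800 m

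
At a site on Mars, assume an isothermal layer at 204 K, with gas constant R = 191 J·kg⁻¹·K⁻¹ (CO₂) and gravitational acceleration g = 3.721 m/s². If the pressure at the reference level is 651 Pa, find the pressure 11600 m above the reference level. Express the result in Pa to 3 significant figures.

Scale height: H = RT/g = 191 × 204 / 3.721 = 10471 m.
Barometric formula: P = P₀ exp(−z/H).
z/H = 11600/10471 = 1.1078; exp(−1.1078) = 0.33028.
P = 651 × 0.33028 = 215.01 Pa.

P ≈ 215 Pa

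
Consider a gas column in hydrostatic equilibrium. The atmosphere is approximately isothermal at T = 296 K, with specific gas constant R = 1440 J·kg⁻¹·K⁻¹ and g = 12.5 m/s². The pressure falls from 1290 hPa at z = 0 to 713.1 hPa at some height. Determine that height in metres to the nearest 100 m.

Scale height: H = RT/g = 1440 × 296 / 12.5 = 34099 m.
Invert the barometric formula: z = H ln(P₀/P).
P₀/P = 1290/713.1 = 1.8090; ln(1.8090) = 0.59277.
z = 34099 × 0.59277 = 20213 m.

z ≈ 20200 m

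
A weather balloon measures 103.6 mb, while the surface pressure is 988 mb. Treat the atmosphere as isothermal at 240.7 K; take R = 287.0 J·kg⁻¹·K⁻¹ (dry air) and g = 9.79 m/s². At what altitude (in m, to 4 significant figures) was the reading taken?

Scale height: H = RT/g = 287.0 × 240.7 / 9.79 = 7056.3 m.
Invert the barometric formula: z = H ln(P₀/P).
P₀/P = 988/103.6 = 9.5367; ln(9.5367) = 2.2551.
z = 7056.3 × 2.2551 = 15913 m.

z ≈ 15910 m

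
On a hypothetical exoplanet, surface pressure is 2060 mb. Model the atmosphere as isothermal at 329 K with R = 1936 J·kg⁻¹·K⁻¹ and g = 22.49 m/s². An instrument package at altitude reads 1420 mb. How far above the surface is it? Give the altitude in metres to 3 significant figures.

z ≈ 10500 m

Scale height: H = RT/g = 1936 × 329 / 22.49 = 28321 m.
Invert the barometric formula: z = H ln(P₀/P).
P₀/P = 2060/1420 = 1.4507; ln(1.4507) = 0.37205.
z = 28321 × 0.37205 = 10537 m.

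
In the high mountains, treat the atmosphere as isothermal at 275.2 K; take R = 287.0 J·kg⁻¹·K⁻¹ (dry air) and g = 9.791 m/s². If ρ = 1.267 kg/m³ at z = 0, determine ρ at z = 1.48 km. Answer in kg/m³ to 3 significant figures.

Scale height: H = RT/g = 287.0 × 275.2 / 9.791 = 8066.8 m.
In an isothermal atmosphere, density decays like pressure: ρ = ρ₀ exp(−z/H).
z/H = 1480.0/8066.8 = 0.18347; exp(−0.18347) = 0.83238.
ρ = 1.267 × 0.83238 = 1.0546 kg/m³.

ρ ≈ 1.05 kg/m³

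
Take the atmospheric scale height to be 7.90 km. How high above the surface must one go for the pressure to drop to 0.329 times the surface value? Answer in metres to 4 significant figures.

z ≈ 8782 m

Set P/P₀ = exp(−z/H) = 0.329, so z = −H ln(0.329).
−ln(0.329) = 1.1117; z = 7900.0 × 1.1117 = 8782.4 m.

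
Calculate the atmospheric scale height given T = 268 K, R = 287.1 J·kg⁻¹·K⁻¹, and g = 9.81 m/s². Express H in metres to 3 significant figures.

The scale height of an isothermal atmosphere is H = RT/g.
H = 287.1 × 268 / 9.81 = 76943/9.81 = 7843.3 m.

H ≈ 7840 m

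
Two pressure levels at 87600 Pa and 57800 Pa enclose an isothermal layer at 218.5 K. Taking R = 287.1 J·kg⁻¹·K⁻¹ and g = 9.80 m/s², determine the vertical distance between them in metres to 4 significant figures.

Hypsometric equation: Δz = (R T̄/g) ln(P₁/P₂).
R T̄/g = 287.1 × 218.5 / 9.80 = 6401.2 m.
ln(87600/57800) = ln(1.5156) = 0.41581.
Δz = 6401.2 × 0.41581 = 2661.7 m.

Δz ≈ 2662 m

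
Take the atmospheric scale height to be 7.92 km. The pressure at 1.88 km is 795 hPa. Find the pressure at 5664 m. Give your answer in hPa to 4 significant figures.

Between two levels, P₂ = P₁ exp(−Δz/H) with Δz = z₂ − z₁.
Δz = 5664.0 − 1880.0 = 3784.0 m; Δz/H = 3784.0/7920.0 = 0.47778.
P₂ = 795 × exp(−0.47778) = 795 × 0.62016 = 493.03 hPa.

P ≈ 493.0 hPa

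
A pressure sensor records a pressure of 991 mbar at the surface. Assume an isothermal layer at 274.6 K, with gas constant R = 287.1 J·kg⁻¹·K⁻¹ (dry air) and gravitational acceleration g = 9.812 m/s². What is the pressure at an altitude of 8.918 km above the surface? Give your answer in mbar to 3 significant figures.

Scale height: H = RT/g = 287.1 × 274.6 / 9.812 = 8034.8 m.
Barometric formula: P = P₀ exp(−z/H).
z/H = 8918.0/8034.8 = 1.1099; exp(−1.1099) = 0.32959.
P = 991 × 0.32959 = 326.62 mbar.

P ≈ 327 mbar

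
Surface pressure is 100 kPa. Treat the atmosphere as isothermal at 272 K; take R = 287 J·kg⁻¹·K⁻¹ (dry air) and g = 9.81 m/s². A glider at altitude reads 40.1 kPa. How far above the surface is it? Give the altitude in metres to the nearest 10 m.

z ≈ 7270 m

Scale height: H = RT/g = 287 × 272 / 9.81 = 7957.6 m.
Invert the barometric formula: z = H ln(P₀/P).
P₀/P = 100/40.1 = 2.4938; ln(2.4938) = 0.91381.
z = 7957.6 × 0.91381 = 7271.7 m.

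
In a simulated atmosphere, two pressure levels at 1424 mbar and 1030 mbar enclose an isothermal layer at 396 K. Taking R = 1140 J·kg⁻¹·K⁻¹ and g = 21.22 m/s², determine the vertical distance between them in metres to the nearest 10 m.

Hypsometric equation: Δz = (R T̄/g) ln(P₁/P₂).
R T̄/g = 1140 × 396 / 21.22 = 21274 m.
ln(1424/1030) = ln(1.3825) = 0.32389.
Δz = 21274 × 0.32389 = 6890.4 m.

Δz ≈ 6890 m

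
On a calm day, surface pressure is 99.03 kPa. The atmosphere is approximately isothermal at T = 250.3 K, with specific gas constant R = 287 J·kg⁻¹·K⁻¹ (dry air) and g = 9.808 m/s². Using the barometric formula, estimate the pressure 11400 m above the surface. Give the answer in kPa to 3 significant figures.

P ≈ 20.9 kPa

Scale height: H = RT/g = 287 × 250.3 / 9.808 = 7324.2 m.
Barometric formula: P = P₀ exp(−z/H).
z/H = 11400/7324.2 = 1.5565; exp(−1.5565) = 0.21087.
P = 99.03 × 0.21087 = 20.882 kPa.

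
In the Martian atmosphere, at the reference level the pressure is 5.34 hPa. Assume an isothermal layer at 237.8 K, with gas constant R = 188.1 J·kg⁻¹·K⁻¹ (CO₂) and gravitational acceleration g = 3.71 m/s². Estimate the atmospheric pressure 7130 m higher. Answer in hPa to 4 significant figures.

P ≈ 2.956 hPa

Scale height: H = RT/g = 188.1 × 237.8 / 3.71 = 12057 m.
Barometric formula: P = P₀ exp(−z/H).
z/H = 7130.0/12057 = 0.59136; exp(−0.59136) = 0.55357.
P = 5.34 × 0.55357 = 2.9561 hPa.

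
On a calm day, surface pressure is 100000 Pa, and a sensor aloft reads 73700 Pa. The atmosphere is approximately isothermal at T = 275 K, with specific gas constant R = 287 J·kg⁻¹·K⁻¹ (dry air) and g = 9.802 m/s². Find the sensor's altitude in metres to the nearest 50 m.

Scale height: H = RT/g = 287 × 275 / 9.802 = 8051.9 m.
Invert the barometric formula: z = H ln(P₀/P).
P₀/P = 100000/73700 = 1.3569; ln(1.3569) = 0.30520.
z = 8051.9 × 0.30520 = 2457.4 m.

z ≈ 2450 m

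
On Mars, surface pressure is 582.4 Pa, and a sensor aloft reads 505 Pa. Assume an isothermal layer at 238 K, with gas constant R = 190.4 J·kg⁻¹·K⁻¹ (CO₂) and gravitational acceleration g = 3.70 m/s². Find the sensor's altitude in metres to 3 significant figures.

Scale height: H = RT/g = 190.4 × 238 / 3.70 = 12247 m.
Invert the barometric formula: z = H ln(P₀/P).
P₀/P = 582.4/505 = 1.1533; ln(1.1533) = 0.14263.
z = 12247 × 0.14263 = 1746.8 m.

z ≈ 1750 m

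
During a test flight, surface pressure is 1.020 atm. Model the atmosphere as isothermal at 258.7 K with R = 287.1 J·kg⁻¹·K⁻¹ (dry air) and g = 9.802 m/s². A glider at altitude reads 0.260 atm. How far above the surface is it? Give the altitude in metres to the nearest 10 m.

Scale height: H = RT/g = 287.1 × 258.7 / 9.802 = 7577.3 m.
Invert the barometric formula: z = H ln(P₀/P).
P₀/P = 1.020/0.260 = 3.9231; ln(3.9231) = 1.3669.
z = 7577.3 × 1.3669 = 10357 m.

z ≈ 10360 m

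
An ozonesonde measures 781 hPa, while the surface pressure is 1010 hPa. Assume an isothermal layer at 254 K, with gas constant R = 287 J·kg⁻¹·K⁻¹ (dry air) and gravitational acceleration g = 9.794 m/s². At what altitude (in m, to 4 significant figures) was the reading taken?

Scale height: H = RT/g = 287 × 254 / 9.794 = 7443.1 m.
Invert the barometric formula: z = H ln(P₀/P).
P₀/P = 1010/781 = 1.2932; ln(1.2932) = 0.25712.
z = 7443.1 × 0.25712 = 1913.8 m.

z ≈ 1914 m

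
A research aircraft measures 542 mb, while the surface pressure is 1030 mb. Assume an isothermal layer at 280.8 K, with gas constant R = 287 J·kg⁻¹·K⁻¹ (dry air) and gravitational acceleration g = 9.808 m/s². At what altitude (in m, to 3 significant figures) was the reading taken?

z ≈ 5280 m

Scale height: H = RT/g = 287 × 280.8 / 9.808 = 8216.7 m.
Invert the barometric formula: z = H ln(P₀/P).
P₀/P = 1030/542 = 1.9004; ln(1.9004) = 0.64206.
z = 8216.7 × 0.64206 = 5275.6 m.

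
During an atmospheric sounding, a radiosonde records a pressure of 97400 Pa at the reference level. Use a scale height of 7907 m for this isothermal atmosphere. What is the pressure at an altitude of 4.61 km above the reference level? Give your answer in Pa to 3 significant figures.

P ≈ 54400 Pa

Barometric formula: P = P₀ exp(−z/H).
z/H = 4610.0/7907.0 = 0.58303; exp(−0.58303) = 0.55820.
P = 97400 × 0.55820 = 54369 Pa.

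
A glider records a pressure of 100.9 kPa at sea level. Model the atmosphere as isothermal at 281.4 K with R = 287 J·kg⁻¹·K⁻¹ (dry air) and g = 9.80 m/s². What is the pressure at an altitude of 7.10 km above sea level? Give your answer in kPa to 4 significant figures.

Scale height: H = RT/g = 287 × 281.4 / 9.80 = 8241.0 m.
Barometric formula: P = P₀ exp(−z/H).
z/H = 7100.0/8241.0 = 0.86155; exp(−0.86155) = 0.42251.
P = 100.9 × 0.42251 = 42.631 kPa.

P ≈ 42.63 kPa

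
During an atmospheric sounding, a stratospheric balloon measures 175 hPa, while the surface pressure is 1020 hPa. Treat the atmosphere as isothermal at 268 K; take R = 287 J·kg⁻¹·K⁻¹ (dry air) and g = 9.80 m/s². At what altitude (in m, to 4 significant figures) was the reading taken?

Scale height: H = RT/g = 287 × 268 / 9.80 = 7848.6 m.
Invert the barometric formula: z = H ln(P₀/P).
P₀/P = 1020/175 = 5.8286; ln(5.8286) = 1.7628.
z = 7848.6 × 1.7628 = 13836 m.

z ≈ 13840 m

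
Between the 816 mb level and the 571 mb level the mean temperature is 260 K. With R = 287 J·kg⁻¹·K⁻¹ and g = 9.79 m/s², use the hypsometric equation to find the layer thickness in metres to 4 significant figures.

Hypsometric equation: Δz = (R T̄/g) ln(P₁/P₂).
R T̄/g = 287 × 260 / 9.79 = 7622.1 m.
ln(816/571) = ln(1.4291) = 0.35704.
Δz = 7622.1 × 0.35704 = 2721.4 m.

Δz ≈ 2721 m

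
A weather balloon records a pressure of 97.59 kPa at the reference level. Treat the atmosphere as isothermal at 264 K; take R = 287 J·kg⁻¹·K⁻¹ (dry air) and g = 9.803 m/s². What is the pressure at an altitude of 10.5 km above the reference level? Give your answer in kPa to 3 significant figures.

P ≈ 25.1 kPa

Scale height: H = RT/g = 287 × 264 / 9.803 = 7729.1 m.
Barometric formula: P = P₀ exp(−z/H).
z/H = 10500/7729.1 = 1.3585; exp(−1.3585) = 0.25705.
P = 97.59 × 0.25705 = 25.086 kPa.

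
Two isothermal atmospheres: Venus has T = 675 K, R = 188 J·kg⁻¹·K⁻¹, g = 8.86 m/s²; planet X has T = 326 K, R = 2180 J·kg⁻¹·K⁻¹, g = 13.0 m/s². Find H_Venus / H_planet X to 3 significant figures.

H = RT/g for each body.
H_Venus = 188 × 675 / 8.86 = 14323 m.
H_planet X = 2180 × 326 / 13.0 = 54668 m.
H_Venus/H_planet X = 14323/54668 = 0.26200.

H_Venus/H_planet X ≈ 0.262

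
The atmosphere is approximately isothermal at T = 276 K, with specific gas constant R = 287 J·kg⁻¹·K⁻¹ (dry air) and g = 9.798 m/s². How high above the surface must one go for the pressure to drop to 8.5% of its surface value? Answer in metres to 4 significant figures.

Scale height: H = RT/g = 287 × 276 / 9.798 = 8084.5 m.
Set P/P₀ = exp(−z/H) = 0.085, so z = −H ln(0.085).
−ln(0.085) = 2.4651; z = 8084.5 × 2.4651 = 19929 m.

z ≈ 19930 m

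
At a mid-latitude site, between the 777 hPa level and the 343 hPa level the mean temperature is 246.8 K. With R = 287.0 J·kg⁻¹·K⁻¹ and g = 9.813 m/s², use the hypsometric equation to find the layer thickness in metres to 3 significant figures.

Hypsometric equation: Δz = (R T̄/g) ln(P₁/P₂).
R T̄/g = 287.0 × 246.8 / 9.813 = 7218.1 m.
ln(777/343) = ln(2.2653) = 0.81771.
Δz = 7218.1 × 0.81771 = 5902.3 m.

Δz ≈ 5900 m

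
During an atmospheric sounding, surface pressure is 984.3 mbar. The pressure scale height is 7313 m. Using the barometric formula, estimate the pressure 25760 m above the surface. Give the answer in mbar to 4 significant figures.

P ≈ 29.06 mbar

Barometric formula: P = P₀ exp(−z/H).
z/H = 25760/7313.0 = 3.5225; exp(−3.5225) = 0.029526.
P = 984.3 × 0.029526 = 29.062 mbar.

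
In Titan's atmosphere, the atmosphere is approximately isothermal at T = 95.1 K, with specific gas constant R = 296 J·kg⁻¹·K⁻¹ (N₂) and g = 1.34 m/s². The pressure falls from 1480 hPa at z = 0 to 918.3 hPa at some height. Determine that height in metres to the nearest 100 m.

Scale height: H = RT/g = 296 × 95.1 / 1.34 = 21007 m.
Invert the barometric formula: z = H ln(P₀/P).
P₀/P = 1480/918.3 = 1.6117; ln(1.6117) = 0.47729.
z = 21007 × 0.47729 = 10026 m.

z ≈ 10000 m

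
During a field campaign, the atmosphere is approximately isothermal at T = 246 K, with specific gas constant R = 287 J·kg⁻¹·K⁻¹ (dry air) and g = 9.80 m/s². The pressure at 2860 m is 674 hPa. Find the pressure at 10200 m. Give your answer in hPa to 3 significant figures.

Scale height: H = RT/g = 287 × 246 / 9.80 = 7204.3 m.
Between two levels, P₂ = P₁ exp(−Δz/H) with Δz = z₂ − z₁.
Δz = 10200 − 2860.0 = 7340.0 m; Δz/H = 7340.0/7204.3 = 1.0188.
P₂ = 674 × exp(−1.0188) = 674 × 0.36103 = 243.33 hPa.

P ≈ 243 hPa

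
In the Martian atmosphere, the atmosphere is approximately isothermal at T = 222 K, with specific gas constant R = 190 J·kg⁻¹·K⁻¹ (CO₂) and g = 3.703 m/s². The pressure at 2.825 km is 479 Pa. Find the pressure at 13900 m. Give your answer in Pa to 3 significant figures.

P ≈ 181 Pa

Scale height: H = RT/g = 190 × 222 / 3.703 = 11391 m.
Between two levels, P₂ = P₁ exp(−Δz/H) with Δz = z₂ − z₁.
Δz = 13900 − 2825.0 = 11075 m; Δz/H = 11075/11391 = 0.97226.
P₂ = 479 × exp(−0.97226) = 479 × 0.37823 = 181.17 Pa.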